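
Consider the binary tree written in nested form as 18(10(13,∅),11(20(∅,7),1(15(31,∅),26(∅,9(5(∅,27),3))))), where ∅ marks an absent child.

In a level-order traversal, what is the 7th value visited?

7

Level-order visits nodes level by level from the root, left to right within each level.
Level 0: 18
Level 1: 10, 11
Level 2: 13, 20, 1
Level 3: 7, 15, 26
Level 4: 31, 9
Level 5: 5, 3
Level 6: 27
Full level-order sequence: 18, 10, 11, 13, 20, 1, 7, 15, 26, 31, 9, 5, 3, 27.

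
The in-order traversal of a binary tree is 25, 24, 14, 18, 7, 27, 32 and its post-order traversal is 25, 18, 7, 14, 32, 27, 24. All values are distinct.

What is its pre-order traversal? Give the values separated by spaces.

24 25 27 14 7 18 32

The last element of post-order is the root; it splits in-order into left and right subtrees.
Root 24: left subtree has 1 node {25}, right has 5 {14, 18, 7, 27, 32}.
  Root 27: left subtree has 3 nodes {14, 18, 7}, right has 1 {32}.
    Root 14: left subtree has 0 nodes { }, right has 2 {18, 7}.
      Root 7: left subtree has 1 node {18}, right has 0 { }.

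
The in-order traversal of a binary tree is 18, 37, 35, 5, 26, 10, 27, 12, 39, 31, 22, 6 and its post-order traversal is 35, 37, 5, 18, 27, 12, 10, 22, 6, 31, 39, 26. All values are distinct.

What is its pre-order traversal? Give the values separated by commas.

26, 18, 5, 37, 35, 39, 10, 12, 27, 31, 6, 22

The last element of post-order is the root; it splits in-order into left and right subtrees.
Root 26: left subtree has 4 nodes {18, 37, 35, 5}, right has 7 {10, 27, 12, 39, 31, 22, 6}.
  Root 18: left subtree has 0 nodes { }, right has 3 {37, 35, 5}.
    Root 5: left subtree has 2 nodes {37, 35}, right has 0 { }.
      Root 37: left subtree has 0 nodes { }, right has 1 {35}.
  Root 39: left subtree has 3 nodes {10, 27, 12}, right has 3 {31, 22, 6}.
    Root 10: left subtree has 0 nodes { }, right has 2 {27, 12}.
      Root 12: left subtree has 1 node {27}, right has 0 { }.
    Root 31: left subtree has 0 nodes { }, right has 2 {22, 6}.
      Root 6: left subtree has 1 node {22}, right has 0 { }.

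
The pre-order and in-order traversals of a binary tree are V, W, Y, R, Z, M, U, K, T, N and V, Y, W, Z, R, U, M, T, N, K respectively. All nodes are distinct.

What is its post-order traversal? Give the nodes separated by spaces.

The first element of pre-order is the root; it splits in-order into left and right subtrees.
Root V: left subtree has 0 nodes { }, right has 9 {Y, W, Z, R, U, M, T, N, K}.
  Root W: left subtree has 1 node {Y}, right has 7 {Z, R, U, M, T, N, K}.
    Root R: left subtree has 1 node {Z}, right has 5 {U, M, T, N, K}.
      Root M: left subtree has 1 node {U}, right has 3 {T, N, K}.
        Root K: left subtree has 2 nodes {T, N}, right has 0 { }.
          Root T: left subtree has 0 nodes { }, right has 1 {N}.

Y Z U N T K M R W V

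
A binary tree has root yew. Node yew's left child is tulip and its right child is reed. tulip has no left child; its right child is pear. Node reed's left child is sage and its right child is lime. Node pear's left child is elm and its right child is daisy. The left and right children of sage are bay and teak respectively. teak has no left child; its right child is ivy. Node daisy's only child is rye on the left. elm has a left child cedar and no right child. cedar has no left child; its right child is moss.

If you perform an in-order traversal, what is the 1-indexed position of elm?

4

In-order visits the left subtree, then the node, then the right subtree.
At yew: go left to tulip.
  At tulip: no left child.
  Visit tulip.
  At tulip: go right to pear.
    At pear: go left to elm.
      At elm: go left to cedar.
        At cedar: no left child.
        Visit cedar.
        At cedar: go right to moss.
          moss is a leaf — visit moss.
      Visit elm.
      At elm: no right child.
    Visit pear.
    At pear: go right to daisy.
      At daisy: go left to rye.
        rye is a leaf — visit rye.
      Visit daisy.
      At daisy: no right child.
Visit yew.
At yew: go right to reed.
  At reed: go left to sage.
    At sage: go left to bay.
      bay is a leaf — visit bay.
    Visit sage.
    At sage: go right to teak.
      At teak: no left child.
      Visit teak.
      At teak: go right to ivy.
        ivy is a leaf — visit ivy.
  Visit reed.
  At reed: go right to lime.
    lime is a leaf — visit lime.
Full in-order sequence: tulip, cedar, moss, elm, pear, rye, daisy, yew, bay, sage, teak, ivy, reed, lime.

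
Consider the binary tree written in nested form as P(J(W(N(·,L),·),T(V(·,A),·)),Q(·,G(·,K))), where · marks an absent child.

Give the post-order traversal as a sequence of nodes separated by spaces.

Post-order visits the left subtree, then the right subtree, then the node.
At P: go left to J.
  At J: go left to W.
    At W: go left to N.
      At N: no left child.
      At N: go right to L.
        L is a leaf — visit L.
      Visit N.
    At W: no right child.
    Visit W.
  At J: go right to T.
    At T: go left to V.
      At V: no left child.
      At V: go right to A.
        A is a leaf — visit A.
      Visit V.
    At T: no right child.
    Visit T.
  Visit J.
At P: go right to Q.
  At Q: no left child.
  At Q: go right to G.
    At G: no left child.
    At G: go right to K.
      K is a leaf — visit K.
    Visit G.
  Visit Q.
Visit P.

L N W A V T J K G Q P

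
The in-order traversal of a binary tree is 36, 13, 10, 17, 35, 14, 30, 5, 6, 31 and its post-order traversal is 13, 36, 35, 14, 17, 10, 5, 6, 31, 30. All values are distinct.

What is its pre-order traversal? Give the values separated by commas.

The last element of post-order is the root; it splits in-order into left and right subtrees.
Root 30: left subtree has 6 nodes {36, 13, 10, 17, 35, 14}, right has 3 {5, 6, 31}.
  Root 10: left subtree has 2 nodes {36, 13}, right has 3 {17, 35, 14}.
    Root 36: left subtree has 0 nodes { }, right has 1 {13}.
    Root 17: left subtree has 0 nodes { }, right has 2 {35, 14}.
      Root 14: left subtree has 1 node {35}, right has 0 { }.
  Root 31: left subtree has 2 nodes {5, 6}, right has 0 { }.
    Root 6: left subtree has 1 node {5}, right has 0 { }.

30, 10, 36, 13, 17, 14, 35, 31, 6, 5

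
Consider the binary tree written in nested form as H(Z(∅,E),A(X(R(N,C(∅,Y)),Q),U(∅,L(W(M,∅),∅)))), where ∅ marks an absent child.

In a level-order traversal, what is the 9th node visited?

L

Level-order visits nodes level by level from the root, left to right within each level.
Level 0: H
Level 1: Z, A
Level 2: E, X, U
Level 3: R, Q, L
Level 4: N, C, W
Level 5: Y, M
Full level-order sequence: H, Z, A, E, X, U, R, Q, L, N, C, W, Y, M.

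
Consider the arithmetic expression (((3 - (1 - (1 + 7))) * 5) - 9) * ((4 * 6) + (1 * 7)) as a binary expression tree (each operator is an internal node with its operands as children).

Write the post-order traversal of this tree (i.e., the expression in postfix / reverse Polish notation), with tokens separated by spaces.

Post-order on an expression tree gives postfix notation: for each operator, emit left operand, right operand, then the operator.

3 1 1 7 + - - 5 * 9 - 4 6 * 1 7 * + *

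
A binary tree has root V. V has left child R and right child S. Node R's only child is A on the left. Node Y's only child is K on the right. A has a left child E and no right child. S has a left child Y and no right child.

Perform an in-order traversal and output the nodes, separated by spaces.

E A R V Y K S

In-order visits the left subtree, then the node, then the right subtree.
At V: go left to R.
  At R: go left to A.
    At A: go left to E.
      E is a leaf — visit E.
    Visit A.
    At A: no right child.
  Visit R.
  At R: no right child.
Visit V.
At V: go right to S.
  At S: go left to Y.
    At Y: no left child.
    Visit Y.
    At Y: go right to K.
      K is a leaf — visit K.
  Visit S.
  At S: no right child.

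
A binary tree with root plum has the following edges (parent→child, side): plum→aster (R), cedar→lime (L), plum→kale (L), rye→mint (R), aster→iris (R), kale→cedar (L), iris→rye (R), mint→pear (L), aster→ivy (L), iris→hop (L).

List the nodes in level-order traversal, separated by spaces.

Level-order visits nodes level by level from the root, left to right within each level.
Level 0: plum
Level 1: kale, aster
Level 2: cedar, ivy, iris
Level 3: lime, hop, rye
Level 4: mint
Level 5: pear

plum kale aster cedar ivy iris lime hop rye mint pear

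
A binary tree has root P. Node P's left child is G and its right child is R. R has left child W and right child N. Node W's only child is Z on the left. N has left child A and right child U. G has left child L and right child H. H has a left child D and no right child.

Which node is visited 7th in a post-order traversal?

A

Post-order visits the left subtree, then the right subtree, then the node.
At P: go left to G.
  At G: go left to L.
    L is a leaf — visit L.
  At G: go right to H.
    At H: go left to D.
      D is a leaf — visit D.
    At H: no right child.
    Visit H.
  Visit G.
At P: go right to R.
  At R: go left to W.
    At W: go left to Z.
      Z is a leaf — visit Z.
    At W: no right child.
    Visit W.
  At R: go right to N.
    At N: go left to A.
      A is a leaf — visit A.
    At N: go right to U.
      U is a leaf — visit U.
    Visit N.
  Visit R.
Visit P.
Full post-order sequence: L, D, H, G, Z, W, A, U, N, R, P.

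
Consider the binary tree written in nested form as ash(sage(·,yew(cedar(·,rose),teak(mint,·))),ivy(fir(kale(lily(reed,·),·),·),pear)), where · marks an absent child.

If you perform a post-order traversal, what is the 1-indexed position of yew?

Post-order visits the left subtree, then the right subtree, then the node.
At ash: go left to sage.
  At sage: no left child.
  At sage: go right to yew.
    At yew: go left to cedar.
      At cedar: no left child.
      At cedar: go right to rose.
        rose is a leaf — visit rose.
      Visit cedar.
    At yew: go right to teak.
      At teak: go left to mint.
        mint is a leaf — visit mint.
      At teak: no right child.
      Visit teak.
    Visit yew.
  Visit sage.
At ash: go right to ivy.
  At ivy: go left to fir.
    At fir: go left to kale.
      At kale: go left to lily.
        At lily: go left to reed.
          reed is a leaf — visit reed.
        At lily: no right child.
        Visit lily.
      At kale: no right child.
      Visit kale.
    At fir: no right child.
    Visit fir.
  At ivy: go right to pear.
    pear is a leaf — visit pear.
  Visit ivy.
Visit ash.
Full post-order sequence: rose, cedar, mint, teak, yew, sage, reed, lily, kale, fir, pear, ivy, ash.

5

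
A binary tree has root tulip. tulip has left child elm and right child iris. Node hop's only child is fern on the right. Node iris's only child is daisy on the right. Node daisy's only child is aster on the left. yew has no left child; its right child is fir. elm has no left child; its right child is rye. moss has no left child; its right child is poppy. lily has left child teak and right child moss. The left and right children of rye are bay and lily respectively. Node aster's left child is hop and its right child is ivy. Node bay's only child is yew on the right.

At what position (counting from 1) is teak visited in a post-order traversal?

4

Post-order visits the left subtree, then the right subtree, then the node.
At tulip: go left to elm.
  At elm: no left child.
  At elm: go right to rye.
    At rye: go left to bay.
      At bay: no left child.
      At bay: go right to yew.
        At yew: no left child.
        At yew: go right to fir.
          fir is a leaf — visit fir.
        Visit yew.
      Visit bay.
    At rye: go right to lily.
      At lily: go left to teak.
        teak is a leaf — visit teak.
      At lily: go right to moss.
        At moss: no left child.
        At moss: go right to poppy.
          poppy is a leaf — visit poppy.
        Visit moss.
      Visit lily.
    Visit rye.
  Visit elm.
At tulip: go right to iris.
  At iris: no left child.
  At iris: go right to daisy.
    At daisy: go left to aster.
      At aster: go left to hop.
        At hop: no left child.
        At hop: go right to fern.
          fern is a leaf — visit fern.
        Visit hop.
      At aster: go right to ivy.
        ivy is a leaf — visit ivy.
      Visit aster.
    At daisy: no right child.
    Visit daisy.
  Visit iris.
Visit tulip.
Full post-order sequence: fir, yew, bay, teak, poppy, moss, lily, rye, elm, fern, hop, ivy, aster, daisy, iris, tulip.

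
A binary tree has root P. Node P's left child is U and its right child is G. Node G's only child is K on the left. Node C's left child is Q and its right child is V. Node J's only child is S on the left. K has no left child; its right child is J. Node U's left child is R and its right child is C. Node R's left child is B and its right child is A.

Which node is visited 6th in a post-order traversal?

Post-order visits the left subtree, then the right subtree, then the node.
At P: go left to U.
  At U: go left to R.
    At R: go left to B.
      B is a leaf — visit B.
    At R: go right to A.
      A is a leaf — visit A.
    Visit R.
  At U: go right to C.
    At C: go left to Q.
      Q is a leaf — visit Q.
    At C: go right to V.
      V is a leaf — visit V.
    Visit C.
  Visit U.
At P: go right to G.
  At G: go left to K.
    At K: no left child.
    At K: go right to J.
      At J: go left to S.
        S is a leaf — visit S.
      At J: no right child.
      Visit J.
    Visit K.
  At G: no right child.
  Visit G.
Visit P.
Full post-order sequence: B, A, R, Q, V, C, U, S, J, K, G, P.

C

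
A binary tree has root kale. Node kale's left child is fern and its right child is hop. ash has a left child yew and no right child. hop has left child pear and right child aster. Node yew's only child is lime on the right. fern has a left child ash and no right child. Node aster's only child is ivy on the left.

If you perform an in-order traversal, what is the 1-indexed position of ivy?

8

In-order visits the left subtree, then the node, then the right subtree.
At kale: go left to fern.
  At fern: go left to ash.
    At ash: go left to yew.
      At yew: no left child.
      Visit yew.
      At yew: go right to lime.
        lime is a leaf — visit lime.
    Visit ash.
    At ash: no right child.
  Visit fern.
  At fern: no right child.
Visit kale.
At kale: go right to hop.
  At hop: go left to pear.
    pear is a leaf — visit pear.
  Visit hop.
  At hop: go right to aster.
    At aster: go left to ivy.
      ivy is a leaf — visit ivy.
    Visit aster.
    At aster: no right child.
Full in-order sequence: yew, lime, ash, fern, kale, pear, hop, ivy, aster.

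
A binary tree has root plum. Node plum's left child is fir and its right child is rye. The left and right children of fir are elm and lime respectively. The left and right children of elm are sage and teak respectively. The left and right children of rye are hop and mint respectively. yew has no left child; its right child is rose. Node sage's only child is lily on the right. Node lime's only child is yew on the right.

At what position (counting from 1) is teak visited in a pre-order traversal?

Pre-order visits the node, then its left subtree, then its right subtree.
Visit plum.
At plum: go left to fir.
  Visit fir.
  At fir: go left to elm.
    Visit elm.
    At elm: go left to sage.
      Visit sage.
      At sage: no left child.
      At sage: go right to lily.
        lily is a leaf — visit lily.
    At elm: go right to teak.
      teak is a leaf — visit teak.
  At fir: go right to lime.
    Visit lime.
    At lime: no left child.
    At lime: go right to yew.
      Visit yew.
      At yew: no left child.
      At yew: go right to rose.
        rose is a leaf — visit rose.
At plum: go right to rye.
  Visit rye.
  At rye: go left to hop.
    hop is a leaf — visit hop.
  At rye: go right to mint.
    mint is a leaf — visit mint.
Full pre-order sequence: plum, fir, elm, sage, lily, teak, lime, yew, rose, rye, hop, mint.

6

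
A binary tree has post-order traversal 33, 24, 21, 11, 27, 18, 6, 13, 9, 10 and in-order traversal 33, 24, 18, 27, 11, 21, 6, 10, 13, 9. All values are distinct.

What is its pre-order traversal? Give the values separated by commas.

The last element of post-order is the root; it splits in-order into left and right subtrees.
Root 10: left subtree has 7 nodes {33, 24, 18, 27, 11, 21, 6}, right has 2 {13, 9}.
  Root 6: left subtree has 6 nodes {33, 24, 18, 27, 11, 21}, right has 0 { }.
    Root 18: left subtree has 2 nodes {33, 24}, right has 3 {27, 11, 21}.
      Root 24: left subtree has 1 node {33}, right has 0 { }.
      Root 27: left subtree has 0 nodes { }, right has 2 {11, 21}.
        Root 11: left subtree has 0 nodes { }, right has 1 {21}.
  Root 9: left subtree has 1 node {13}, right has 0 { }.

10, 6, 18, 24, 33, 27, 11, 21, 9, 13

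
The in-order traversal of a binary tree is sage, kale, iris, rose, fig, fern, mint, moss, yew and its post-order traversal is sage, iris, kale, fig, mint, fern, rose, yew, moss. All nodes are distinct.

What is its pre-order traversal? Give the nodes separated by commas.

moss, rose, kale, sage, iris, fern, fig, mint, yew

The last element of post-order is the root; it splits in-order into left and right subtrees.
Root moss: left subtree has 7 nodes {sage, kale, iris, rose, fig, fern, mint}, right has 1 {yew}.
  Root rose: left subtree has 3 nodes {sage, kale, iris}, right has 3 {fig, fern, mint}.
    Root kale: left subtree has 1 node {sage}, right has 1 {iris}.
    Root fern: left subtree has 1 node {fig}, right has 1 {mint}.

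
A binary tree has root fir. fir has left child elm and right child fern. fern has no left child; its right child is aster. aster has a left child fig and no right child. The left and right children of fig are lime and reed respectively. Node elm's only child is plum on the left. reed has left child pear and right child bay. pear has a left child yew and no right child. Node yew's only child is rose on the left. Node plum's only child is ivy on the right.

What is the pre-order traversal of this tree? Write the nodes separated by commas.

fir, elm, plum, ivy, fern, aster, fig, lime, reed, pear, yew, rose, bay

Pre-order visits the node, then its left subtree, then its right subtree.
Visit fir.
At fir: go left to elm.
  Visit elm.
  At elm: go left to plum.
    Visit plum.
    At plum: no left child.
    At plum: go right to ivy.
      ivy is a leaf — visit ivy.
  At elm: no right child.
At fir: go right to fern.
  Visit fern.
  At fern: no left child.
  At fern: go right to aster.
    Visit aster.
    At aster: go left to fig.
      Visit fig.
      At fig: go left to lime.
        lime is a leaf — visit lime.
      At fig: go right to reed.
        Visit reed.
        At reed: go left to pear.
          Visit pear.
          At pear: go left to yew.
            Visit yew.
            At yew: go left to rose.
              rose is a leaf — visit rose.
            At yew: no right child.
          At pear: no right child.
        At reed: go right to bay.
          bay is a leaf — visit bay.
    At aster: no right child.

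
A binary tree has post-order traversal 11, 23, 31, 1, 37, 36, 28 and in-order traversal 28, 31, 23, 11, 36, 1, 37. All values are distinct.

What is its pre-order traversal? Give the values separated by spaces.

28 36 31 23 11 37 1

The last element of post-order is the root; it splits in-order into left and right subtrees.
Root 28: left subtree has 0 nodes { }, right has 6 {31, 23, 11, 36, 1, 37}.
  Root 36: left subtree has 3 nodes {31, 23, 11}, right has 2 {1, 37}.
    Root 31: left subtree has 0 nodes { }, right has 2 {23, 11}.
      Root 23: left subtree has 0 nodes { }, right has 1 {11}.
    Root 37: left subtree has 1 node {1}, right has 0 { }.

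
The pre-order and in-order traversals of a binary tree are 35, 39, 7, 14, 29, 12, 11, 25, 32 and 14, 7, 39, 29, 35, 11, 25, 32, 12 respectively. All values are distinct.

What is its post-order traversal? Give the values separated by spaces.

The first element of pre-order is the root; it splits in-order into left and right subtrees.
Root 35: left subtree has 4 nodes {14, 7, 39, 29}, right has 4 {11, 25, 32, 12}.
  Root 39: left subtree has 2 nodes {14, 7}, right has 1 {29}.
    Root 7: left subtree has 1 node {14}, right has 0 { }.
  Root 12: left subtree has 3 nodes {11, 25, 32}, right has 0 { }.
    Root 11: left subtree has 0 nodes { }, right has 2 {25, 32}.
      Root 25: left subtree has 0 nodes { }, right has 1 {32}.

14 7 29 39 32 25 11 12 35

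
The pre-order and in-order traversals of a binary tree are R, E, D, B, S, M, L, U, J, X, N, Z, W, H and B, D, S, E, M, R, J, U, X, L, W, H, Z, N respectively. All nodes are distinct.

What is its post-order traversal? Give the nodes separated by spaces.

B S D M E J X U H W Z N L R

The first element of pre-order is the root; it splits in-order into left and right subtrees.
Root R: left subtree has 5 nodes {B, D, S, E, M}, right has 8 {J, U, X, L, W, H, Z, N}.
  Root E: left subtree has 3 nodes {B, D, S}, right has 1 {M}.
    Root D: left subtree has 1 node {B}, right has 1 {S}.
  Root L: left subtree has 3 nodes {J, U, X}, right has 4 {W, H, Z, N}.
    Root U: left subtree has 1 node {J}, right has 1 {X}.
    Root N: left subtree has 3 nodes {W, H, Z}, right has 0 { }.
      Root Z: left subtree has 2 nodes {W, H}, right has 0 { }.
        Root W: left subtree has 0 nodes { }, right has 1 {H}.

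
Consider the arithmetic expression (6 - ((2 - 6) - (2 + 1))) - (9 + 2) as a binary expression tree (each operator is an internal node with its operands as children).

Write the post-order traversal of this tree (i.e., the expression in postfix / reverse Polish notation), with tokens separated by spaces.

6 2 6 - 2 1 + - - 9 2 + -

Post-order on an expression tree gives postfix notation: for each operator, emit left operand, right operand, then the operator.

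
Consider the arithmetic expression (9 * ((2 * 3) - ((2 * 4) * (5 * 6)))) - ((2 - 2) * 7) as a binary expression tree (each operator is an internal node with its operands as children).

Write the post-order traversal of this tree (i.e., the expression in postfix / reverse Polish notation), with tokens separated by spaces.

9 2 3 * 2 4 * 5 6 * * - * 2 2 - 7 * -

Post-order on an expression tree gives postfix notation: for each operator, emit left operand, right operand, then the operator.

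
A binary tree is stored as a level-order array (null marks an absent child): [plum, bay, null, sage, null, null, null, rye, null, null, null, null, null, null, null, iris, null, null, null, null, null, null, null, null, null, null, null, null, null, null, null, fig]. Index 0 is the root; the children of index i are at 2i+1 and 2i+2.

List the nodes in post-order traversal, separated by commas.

Post-order visits the left subtree, then the right subtree, then the node.
At plum: go left to bay.
  At bay: go left to sage.
    At sage: go left to rye.
      At rye: go left to iris.
        At iris: go left to fig.
          fig is a leaf — visit fig.
        At iris: no right child.
        Visit iris.
      At rye: no right child.
      Visit rye.
    At sage: no right child.
    Visit sage.
  At bay: no right child.
  Visit bay.
At plum: no right child.
Visit plum.

fig, iris, rye, sage, bay, plum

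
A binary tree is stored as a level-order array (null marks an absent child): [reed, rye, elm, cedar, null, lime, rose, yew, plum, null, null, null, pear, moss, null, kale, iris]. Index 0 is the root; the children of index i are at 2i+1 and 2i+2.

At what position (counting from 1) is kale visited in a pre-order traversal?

Pre-order visits the node, then its left subtree, then its right subtree.
Visit reed.
At reed: go left to rye.
  Visit rye.
  At rye: go left to cedar.
    Visit cedar.
    At cedar: go left to yew.
      Visit yew.
      At yew: go left to kale.
        kale is a leaf — visit kale.
      At yew: go right to iris.
        iris is a leaf — visit iris.
    At cedar: go right to plum.
      plum is a leaf — visit plum.
  At rye: no right child.
At reed: go right to elm.
  Visit elm.
  At elm: go left to lime.
    Visit lime.
    At lime: no left child.
    At lime: go right to pear.
      pear is a leaf — visit pear.
  At elm: go right to rose.
    Visit rose.
    At rose: go left to moss.
      moss is a leaf — visit moss.
    At rose: no right child.
Full pre-order sequence: reed, rye, cedar, yew, kale, iris, plum, elm, lime, pear, rose, moss.

5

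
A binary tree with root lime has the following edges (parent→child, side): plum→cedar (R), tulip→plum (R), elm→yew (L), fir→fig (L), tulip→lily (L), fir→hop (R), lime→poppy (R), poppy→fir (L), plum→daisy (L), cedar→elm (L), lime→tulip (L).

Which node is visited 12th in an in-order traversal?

In-order visits the left subtree, then the node, then the right subtree.
At lime: go left to tulip.
  At tulip: go left to lily.
    lily is a leaf — visit lily.
  Visit tulip.
  At tulip: go right to plum.
    At plum: go left to daisy.
      daisy is a leaf — visit daisy.
    Visit plum.
    At plum: go right to cedar.
      At cedar: go left to elm.
        At elm: go left to yew.
          yew is a leaf — visit yew.
        Visit elm.
        At elm: no right child.
      Visit cedar.
      At cedar: no right child.
Visit lime.
At lime: go right to poppy.
  At poppy: go left to fir.
    At fir: go left to fig.
      fig is a leaf — visit fig.
    Visit fir.
    At fir: go right to hop.
      hop is a leaf — visit hop.
  Visit poppy.
  At poppy: no right child.
Full in-order sequence: lily, tulip, daisy, plum, yew, elm, cedar, lime, fig, fir, hop, poppy.

poppy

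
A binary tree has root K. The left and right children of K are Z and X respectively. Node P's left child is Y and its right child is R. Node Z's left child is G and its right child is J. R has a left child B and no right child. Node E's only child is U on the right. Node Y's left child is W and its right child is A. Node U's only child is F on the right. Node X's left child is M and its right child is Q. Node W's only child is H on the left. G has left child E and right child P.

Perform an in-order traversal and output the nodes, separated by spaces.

In-order visits the left subtree, then the node, then the right subtree.
At K: go left to Z.
  At Z: go left to G.
    At G: go left to E.
      At E: no left child.
      Visit E.
      At E: go right to U.
        At U: no left child.
        Visit U.
        At U: go right to F.
          F is a leaf — visit F.
    Visit G.
    At G: go right to P.
      At P: go left to Y.
        At Y: go left to W.
          At W: go left to H.
            H is a leaf — visit H.
          Visit W.
          At W: no right child.
        Visit Y.
        At Y: go right to A.
          A is a leaf — visit A.
      Visit P.
      At P: go right to R.
        At R: go left to B.
          B is a leaf — visit B.
        Visit R.
        At R: no right child.
  Visit Z.
  At Z: go right to J.
    J is a leaf — visit J.
Visit K.
At K: go right to X.
  At X: go left to M.
    M is a leaf — visit M.
  Visit X.
  At X: go right to Q.
    Q is a leaf — visit Q.

E U F G H W Y A P B R Z J K M X Q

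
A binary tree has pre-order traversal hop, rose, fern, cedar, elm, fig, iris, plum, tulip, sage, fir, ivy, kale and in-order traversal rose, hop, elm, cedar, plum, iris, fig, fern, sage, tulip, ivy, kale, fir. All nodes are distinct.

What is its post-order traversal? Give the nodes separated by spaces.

rose elm plum iris fig cedar sage kale ivy fir tulip fern hop

The first element of pre-order is the root; it splits in-order into left and right subtrees.
Root hop: left subtree has 1 node {rose}, right has 11 {elm, cedar, plum, iris, fig, fern, sage, tulip, ivy, kale, fir}.
  Root fern: left subtree has 5 nodes {elm, cedar, plum, iris, fig}, right has 5 {sage, tulip, ivy, kale, fir}.
    Root cedar: left subtree has 1 node {elm}, right has 3 {plum, iris, fig}.
      Root fig: left subtree has 2 nodes {plum, iris}, right has 0 { }.
        Root iris: left subtree has 1 node {plum}, right has 0 { }.
    Root tulip: left subtree has 1 node {sage}, right has 3 {ivy, kale, fir}.
      Root fir: left subtree has 2 nodes {ivy, kale}, right has 0 { }.
        Root ivy: left subtree has 0 nodes { }, right has 1 {kale}.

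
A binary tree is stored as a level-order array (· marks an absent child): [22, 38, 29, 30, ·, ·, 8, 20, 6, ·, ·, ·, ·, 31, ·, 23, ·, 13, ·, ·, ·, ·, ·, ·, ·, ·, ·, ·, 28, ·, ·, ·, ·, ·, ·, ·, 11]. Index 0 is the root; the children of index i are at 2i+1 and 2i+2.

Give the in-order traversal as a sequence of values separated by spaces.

In-order visits the left subtree, then the node, then the right subtree.
At 22: go left to 38.
  At 38: go left to 30.
    At 30: go left to 20.
      At 20: go left to 23.
        23 is a leaf — visit 23.
      Visit 20.
      At 20: no right child.
    Visit 30.
    At 30: go right to 6.
      At 6: go left to 13.
        At 13: no left child.
        Visit 13.
        At 13: go right to 11.
          11 is a leaf — visit 11.
      Visit 6.
      At 6: no right child.
  Visit 38.
  At 38: no right child.
Visit 22.
At 22: go right to 29.
  At 29: no left child.
  Visit 29.
  At 29: go right to 8.
    At 8: go left to 31.
      At 31: no left child.
      Visit 31.
      At 31: go right to 28.
        28 is a leaf — visit 28.
    Visit 8.
    At 8: no right child.

23 20 30 13 11 6 38 22 29 31 28 8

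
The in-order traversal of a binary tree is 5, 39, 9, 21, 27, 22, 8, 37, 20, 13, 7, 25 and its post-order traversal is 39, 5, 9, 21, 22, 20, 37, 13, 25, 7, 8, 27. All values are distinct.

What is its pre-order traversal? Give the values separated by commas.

27, 21, 9, 5, 39, 8, 22, 7, 13, 37, 20, 25

The last element of post-order is the root; it splits in-order into left and right subtrees.
Root 27: left subtree has 4 nodes {5, 39, 9, 21}, right has 7 {22, 8, 37, 20, 13, 7, 25}.
  Root 21: left subtree has 3 nodes {5, 39, 9}, right has 0 { }.
    Root 9: left subtree has 2 nodes {5, 39}, right has 0 { }.
      Root 5: left subtree has 0 nodes { }, right has 1 {39}.
  Root 8: left subtree has 1 node {22}, right has 5 {37, 20, 13, 7, 25}.
    Root 7: left subtree has 3 nodes {37, 20, 13}, right has 1 {25}.
      Root 13: left subtree has 2 nodes {37, 20}, right has 0 { }.
        Root 37: left subtree has 0 nodes { }, right has 1 {20}.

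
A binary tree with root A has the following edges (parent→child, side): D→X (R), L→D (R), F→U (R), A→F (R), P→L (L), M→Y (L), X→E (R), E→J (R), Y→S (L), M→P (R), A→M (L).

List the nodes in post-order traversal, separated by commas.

Post-order visits the left subtree, then the right subtree, then the node.
At A: go left to M.
  At M: go left to Y.
    At Y: go left to S.
      S is a leaf — visit S.
    At Y: no right child.
    Visit Y.
  At M: go right to P.
    At P: go left to L.
      At L: no left child.
      At L: go right to D.
        At D: no left child.
        At D: go right to X.
          At X: no left child.
          At X: go right to E.
            At E: no left child.
            At E: go right to J.
              J is a leaf — visit J.
            Visit E.
          Visit X.
        Visit D.
      Visit L.
    At P: no right child.
    Visit P.
  Visit M.
At A: go right to F.
  At F: no left child.
  At F: go right to U.
    U is a leaf — visit U.
  Visit F.
Visit A.

S, Y, J, E, X, D, L, P, M, U, F, A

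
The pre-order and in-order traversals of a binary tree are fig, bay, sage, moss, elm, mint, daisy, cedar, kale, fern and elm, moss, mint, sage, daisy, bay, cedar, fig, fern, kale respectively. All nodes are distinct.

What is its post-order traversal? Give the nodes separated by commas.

The first element of pre-order is the root; it splits in-order into left and right subtrees.
Root fig: left subtree has 7 nodes {elm, moss, mint, sage, daisy, bay, cedar}, right has 2 {fern, kale}.
  Root bay: left subtree has 5 nodes {elm, moss, mint, sage, daisy}, right has 1 {cedar}.
    Root sage: left subtree has 3 nodes {elm, moss, mint}, right has 1 {daisy}.
      Root moss: left subtree has 1 node {elm}, right has 1 {mint}.
  Root kale: left subtree has 1 node {fern}, right has 0 { }.

elm, mint, moss, daisy, sage, cedar, bay, fern, kale, fig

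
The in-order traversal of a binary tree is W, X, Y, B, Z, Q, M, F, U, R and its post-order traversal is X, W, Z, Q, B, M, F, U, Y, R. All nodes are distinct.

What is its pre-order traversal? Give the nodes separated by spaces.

The last element of post-order is the root; it splits in-order into left and right subtrees.
Root R: left subtree has 9 nodes {W, X, Y, B, Z, Q, M, F, U}, right has 0 { }.
  Root Y: left subtree has 2 nodes {W, X}, right has 6 {B, Z, Q, M, F, U}.
    Root W: left subtree has 0 nodes { }, right has 1 {X}.
    Root U: left subtree has 5 nodes {B, Z, Q, M, F}, right has 0 { }.
      Root F: left subtree has 4 nodes {B, Z, Q, M}, right has 0 { }.
        Root M: left subtree has 3 nodes {B, Z, Q}, right has 0 { }.
          Root B: left subtree has 0 nodes { }, right has 2 {Z, Q}.
            Root Q: left subtree has 1 node {Z}, right has 0 { }.

R Y W X U F M B Q Z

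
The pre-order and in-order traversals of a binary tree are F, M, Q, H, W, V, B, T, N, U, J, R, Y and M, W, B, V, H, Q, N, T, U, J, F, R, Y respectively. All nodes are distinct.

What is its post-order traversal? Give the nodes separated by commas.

B, V, W, H, N, J, U, T, Q, M, Y, R, F

The first element of pre-order is the root; it splits in-order into left and right subtrees.
Root F: left subtree has 10 nodes {M, W, B, V, H, Q, N, T, U, J}, right has 2 {R, Y}.
  Root M: left subtree has 0 nodes { }, right has 9 {W, B, V, H, Q, N, T, U, J}.
    Root Q: left subtree has 4 nodes {W, B, V, H}, right has 4 {N, T, U, J}.
      Root H: left subtree has 3 nodes {W, B, V}, right has 0 { }.
        Root W: left subtree has 0 nodes { }, right has 2 {B, V}.
          Root V: left subtree has 1 node {B}, right has 0 { }.
      Root T: left subtree has 1 node {N}, right has 2 {U, J}.
        Root U: left subtree has 0 nodes { }, right has 1 {J}.
  Root R: left subtree has 0 nodes { }, right has 1 {Y}.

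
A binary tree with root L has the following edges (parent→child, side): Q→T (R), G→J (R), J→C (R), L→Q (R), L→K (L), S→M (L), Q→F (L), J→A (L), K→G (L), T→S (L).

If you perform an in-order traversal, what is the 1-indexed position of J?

3

In-order visits the left subtree, then the node, then the right subtree.
At L: go left to K.
  At K: go left to G.
    At G: no left child.
    Visit G.
    At G: go right to J.
      At J: go left to A.
        A is a leaf — visit A.
      Visit J.
      At J: go right to C.
        C is a leaf — visit C.
  Visit K.
  At K: no right child.
Visit L.
At L: go right to Q.
  At Q: go left to F.
    F is a leaf — visit F.
  Visit Q.
  At Q: go right to T.
    At T: go left to S.
      At S: go left to M.
        M is a leaf — visit M.
      Visit S.
      At S: no right child.
    Visit T.
    At T: no right child.
Full in-order sequence: G, A, J, C, K, L, F, Q, M, S, T.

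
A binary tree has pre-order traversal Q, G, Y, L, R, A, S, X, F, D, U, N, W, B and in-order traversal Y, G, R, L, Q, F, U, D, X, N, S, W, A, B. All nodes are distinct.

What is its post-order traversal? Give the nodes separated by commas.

Y, R, L, G, U, D, F, N, X, W, S, B, A, Q

The first element of pre-order is the root; it splits in-order into left and right subtrees.
Root Q: left subtree has 4 nodes {Y, G, R, L}, right has 9 {F, U, D, X, N, S, W, A, B}.
  Root G: left subtree has 1 node {Y}, right has 2 {R, L}.
    Root L: left subtree has 1 node {R}, right has 0 { }.
  Root A: left subtree has 7 nodes {F, U, D, X, N, S, W}, right has 1 {B}.
    Root S: left subtree has 5 nodes {F, U, D, X, N}, right has 1 {W}.
      Root X: left subtree has 3 nodes {F, U, D}, right has 1 {N}.
        Root F: left subtree has 0 nodes { }, right has 2 {U, D}.
          Root D: left subtree has 1 node {U}, right has 0 { }.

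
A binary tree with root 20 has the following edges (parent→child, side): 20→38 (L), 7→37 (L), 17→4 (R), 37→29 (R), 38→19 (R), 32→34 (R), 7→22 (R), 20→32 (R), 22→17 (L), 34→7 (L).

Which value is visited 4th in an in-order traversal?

In-order visits the left subtree, then the node, then the right subtree.
At 20: go left to 38.
  At 38: no left child.
  Visit 38.
  At 38: go right to 19.
    19 is a leaf — visit 19.
Visit 20.
At 20: go right to 32.
  At 32: no left child.
  Visit 32.
  At 32: go right to 34.
    At 34: go left to 7.
      At 7: go left to 37.
        At 37: no left child.
        Visit 37.
        At 37: go right to 29.
          29 is a leaf — visit 29.
      Visit 7.
      At 7: go right to 22.
        At 22: go left to 17.
          At 17: no left child.
          Visit 17.
          At 17: go right to 4.
            4 is a leaf — visit 4.
        Visit 22.
        At 22: no right child.
    Visit 34.
    At 34: no right child.
Full in-order sequence: 38, 19, 20, 32, 37, 29, 7, 17, 4, 22, 34.

32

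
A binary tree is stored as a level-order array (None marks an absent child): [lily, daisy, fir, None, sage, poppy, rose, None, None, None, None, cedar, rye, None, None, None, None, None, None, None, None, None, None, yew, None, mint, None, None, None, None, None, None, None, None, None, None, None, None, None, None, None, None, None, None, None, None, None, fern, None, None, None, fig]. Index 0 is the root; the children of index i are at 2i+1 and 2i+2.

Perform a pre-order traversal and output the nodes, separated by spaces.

Pre-order visits the node, then its left subtree, then its right subtree.
Visit lily.
At lily: go left to daisy.
  Visit daisy.
  At daisy: no left child.
  At daisy: go right to sage.
    sage is a leaf — visit sage.
At lily: go right to fir.
  Visit fir.
  At fir: go left to poppy.
    Visit poppy.
    At poppy: go left to cedar.
      Visit cedar.
      At cedar: go left to yew.
        Visit yew.
        At yew: go left to fern.
          fern is a leaf — visit fern.
        At yew: no right child.
      At cedar: no right child.
    At poppy: go right to rye.
      Visit rye.
      At rye: go left to mint.
        Visit mint.
        At mint: go left to fig.
          fig is a leaf — visit fig.
        At mint: no right child.
      At rye: no right child.
  At fir: go right to rose.
    rose is a leaf — visit rose.

lily daisy sage fir poppy cedar yew fern rye mint fig rose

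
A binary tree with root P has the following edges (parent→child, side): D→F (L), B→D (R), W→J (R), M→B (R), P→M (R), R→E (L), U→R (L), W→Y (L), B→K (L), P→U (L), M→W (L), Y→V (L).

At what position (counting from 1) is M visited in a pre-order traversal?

Pre-order visits the node, then its left subtree, then its right subtree.
Visit P.
At P: go left to U.
  Visit U.
  At U: go left to R.
    Visit R.
    At R: go left to E.
      E is a leaf — visit E.
    At R: no right child.
  At U: no right child.
At P: go right to M.
  Visit M.
  At M: go left to W.
    Visit W.
    At W: go left to Y.
      Visit Y.
      At Y: go left to V.
        V is a leaf — visit V.
      At Y: no right child.
    At W: go right to J.
      J is a leaf — visit J.
  At M: go right to B.
    Visit B.
    At B: go left to K.
      K is a leaf — visit K.
    At B: go right to D.
      Visit D.
      At D: go left to F.
        F is a leaf — visit F.
      At D: no right child.
Full pre-order sequence: P, U, R, E, M, W, Y, V, J, B, K, D, F.

5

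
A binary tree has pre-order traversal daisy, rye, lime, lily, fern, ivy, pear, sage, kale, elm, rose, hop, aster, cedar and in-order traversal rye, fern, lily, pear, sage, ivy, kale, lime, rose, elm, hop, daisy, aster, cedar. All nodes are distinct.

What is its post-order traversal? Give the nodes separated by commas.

fern, sage, pear, kale, ivy, lily, rose, hop, elm, lime, rye, cedar, aster, daisy

The first element of pre-order is the root; it splits in-order into left and right subtrees.
Root daisy: left subtree has 11 nodes {rye, fern, lily, pear, sage, ivy, kale, lime, rose, elm, hop}, right has 2 {aster, cedar}.
  Root rye: left subtree has 0 nodes { }, right has 10 {fern, lily, pear, sage, ivy, kale, lime, rose, elm, hop}.
    Root lime: left subtree has 6 nodes {fern, lily, pear, sage, ivy, kale}, right has 3 {rose, elm, hop}.
      Root lily: left subtree has 1 node {fern}, right has 4 {pear, sage, ivy, kale}.
        Root ivy: left subtree has 2 nodes {pear, sage}, right has 1 {kale}.
          Root pear: left subtree has 0 nodes { }, right has 1 {sage}.
      Root elm: left subtree has 1 node {rose}, right has 1 {hop}.
  Root aster: left subtree has 0 nodes { }, right has 1 {cedar}.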